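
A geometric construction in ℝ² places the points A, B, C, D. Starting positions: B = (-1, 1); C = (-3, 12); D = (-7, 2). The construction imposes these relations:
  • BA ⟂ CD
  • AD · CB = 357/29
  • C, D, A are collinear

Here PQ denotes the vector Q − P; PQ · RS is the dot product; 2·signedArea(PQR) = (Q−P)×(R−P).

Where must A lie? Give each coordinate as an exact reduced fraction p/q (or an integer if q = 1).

1. A_x = -189/29  [C, D, A are collinear ∩ BA ⟂ CD]
2. A_y = 93/29  [C, D, A are collinear ∩ BA ⟂ CD]
   → A = (-189/29, 93/29)

A = (-189/29, 93/29)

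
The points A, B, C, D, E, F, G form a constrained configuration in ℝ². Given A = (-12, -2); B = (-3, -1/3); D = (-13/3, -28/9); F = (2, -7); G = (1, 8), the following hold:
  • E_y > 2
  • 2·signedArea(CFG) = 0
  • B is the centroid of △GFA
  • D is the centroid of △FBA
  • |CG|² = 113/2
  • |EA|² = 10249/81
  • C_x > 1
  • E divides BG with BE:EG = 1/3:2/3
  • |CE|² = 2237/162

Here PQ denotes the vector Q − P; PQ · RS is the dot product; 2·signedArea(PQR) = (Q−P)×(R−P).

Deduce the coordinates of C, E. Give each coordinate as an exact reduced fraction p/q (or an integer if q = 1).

C = (3/2, 1/2)
E = (-5/3, 22/9)

1. C_x = 3/2  [line -15·x + -1·y + 23 = 0 ∩ |CG|² = 113/2]
2. C_y = 1/2  [line -15·x + -1·y + 23 = 0 ∩ |CG|² = 113/2]
   → C = (3/2, 1/2)
3. E_x = -5/3  [E divides BG with BE:EG = 1/3:2/3]
4. E_y = 22/9  [E divides BG with BE:EG = 1/3:2/3]
   → E = (-5/3, 22/9)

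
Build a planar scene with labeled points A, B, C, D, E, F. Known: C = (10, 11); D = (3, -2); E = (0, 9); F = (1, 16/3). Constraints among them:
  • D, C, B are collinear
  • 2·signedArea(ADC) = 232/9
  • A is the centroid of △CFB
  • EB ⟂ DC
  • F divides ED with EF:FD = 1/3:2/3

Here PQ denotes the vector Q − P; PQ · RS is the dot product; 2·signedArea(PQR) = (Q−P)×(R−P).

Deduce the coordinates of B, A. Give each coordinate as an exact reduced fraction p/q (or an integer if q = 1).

A = (651/109, 7066/981)
B = (754/109, 575/109)

1. B_x = 754/109  [D, C, B are collinear ∩ EB ⟂ DC]
2. B_y = 575/109  [D, C, B are collinear ∩ EB ⟂ DC]
   → B = (754/109, 575/109)
3. A_x = 651/109  [A is the centroid of △CFB]
4. A_y = 7066/981  [A is the centroid of △CFB]
   → A = (651/109, 7066/981)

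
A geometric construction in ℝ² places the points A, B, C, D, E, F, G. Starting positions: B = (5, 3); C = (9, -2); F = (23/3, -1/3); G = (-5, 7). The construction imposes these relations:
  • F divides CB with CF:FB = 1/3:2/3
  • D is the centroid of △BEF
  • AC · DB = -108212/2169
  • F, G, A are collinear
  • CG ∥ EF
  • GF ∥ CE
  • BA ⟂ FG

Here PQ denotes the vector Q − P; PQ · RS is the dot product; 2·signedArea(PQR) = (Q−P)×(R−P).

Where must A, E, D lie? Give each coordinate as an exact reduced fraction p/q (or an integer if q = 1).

1. A_x = 1018/241  [F, G, A are collinear ∩ BA ⟂ FG]
2. A_y = 400/241  [F, G, A are collinear ∩ BA ⟂ FG]
   → A = (1018/241, 400/241)
3. E_x = 65/3  [CG ∥ EF ∩ GF ∥ CE]
4. E_y = -28/3  [CG ∥ EF ∩ GF ∥ CE]
   → E = (65/3, -28/3)
5. D_x = 103/9  [D is the centroid of △BEF]
6. D_y = -20/9  [D is the centroid of △BEF]
   → D = (103/9, -20/9)

A = (1018/241, 400/241)
D = (103/9, -20/9)
E = (65/3, -28/3)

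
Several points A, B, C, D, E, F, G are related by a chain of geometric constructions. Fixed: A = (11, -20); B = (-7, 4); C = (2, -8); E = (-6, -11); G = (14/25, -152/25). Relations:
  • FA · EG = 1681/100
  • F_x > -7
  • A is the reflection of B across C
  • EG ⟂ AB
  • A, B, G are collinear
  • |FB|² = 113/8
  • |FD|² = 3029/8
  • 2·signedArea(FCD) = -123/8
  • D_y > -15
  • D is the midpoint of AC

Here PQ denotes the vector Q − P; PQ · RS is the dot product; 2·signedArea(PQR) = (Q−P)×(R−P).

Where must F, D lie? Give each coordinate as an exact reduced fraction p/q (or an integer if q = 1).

D = (13/2, -14)
F = (-27/4, 1/4)

1. F_x = -27/4  [line -164/25·x + -123/25·y + -861/20 = 0 ∩ |FB|² = 113/8]
2. F_y = 1/4  [line -164/25·x + -123/25·y + -861/20 = 0 ∩ |FB|² = 113/8]
   → F = (-27/4, 1/4)
3. D_x = 13/2  [D is the midpoint of AC]
4. D_y = -14  [D is the midpoint of AC]
   → D = (13/2, -14)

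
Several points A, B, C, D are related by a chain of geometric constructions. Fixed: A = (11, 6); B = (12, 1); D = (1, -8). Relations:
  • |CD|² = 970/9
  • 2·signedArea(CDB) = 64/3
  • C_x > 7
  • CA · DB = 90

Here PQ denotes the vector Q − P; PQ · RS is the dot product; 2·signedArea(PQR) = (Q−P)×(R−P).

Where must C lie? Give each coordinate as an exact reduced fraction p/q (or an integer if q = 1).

1. C_x = 8  [CA · DB = 90 ∩ 2·signedArea(CDB) = 64/3]
2. C_y = -1/3  [CA · DB = 90 ∩ 2·signedArea(CDB) = 64/3]
   → C = (8, -1/3)

C = (8, -1/3)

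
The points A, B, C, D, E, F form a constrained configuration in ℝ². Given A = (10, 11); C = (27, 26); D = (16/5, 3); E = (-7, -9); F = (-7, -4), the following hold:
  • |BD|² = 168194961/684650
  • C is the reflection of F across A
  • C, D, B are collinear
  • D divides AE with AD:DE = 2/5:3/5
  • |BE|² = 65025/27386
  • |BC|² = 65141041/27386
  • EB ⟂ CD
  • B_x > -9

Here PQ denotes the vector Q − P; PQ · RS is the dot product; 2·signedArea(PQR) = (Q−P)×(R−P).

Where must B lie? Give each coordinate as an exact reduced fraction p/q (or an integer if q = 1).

1. B_x = -221027/27386  [C, D, B are collinear ∩ EB ⟂ CD]
2. B_y = -216129/27386  [C, D, B are collinear ∩ EB ⟂ CD]
   → B = (-221027/27386, -216129/27386)

B = (-221027/27386, -216129/27386)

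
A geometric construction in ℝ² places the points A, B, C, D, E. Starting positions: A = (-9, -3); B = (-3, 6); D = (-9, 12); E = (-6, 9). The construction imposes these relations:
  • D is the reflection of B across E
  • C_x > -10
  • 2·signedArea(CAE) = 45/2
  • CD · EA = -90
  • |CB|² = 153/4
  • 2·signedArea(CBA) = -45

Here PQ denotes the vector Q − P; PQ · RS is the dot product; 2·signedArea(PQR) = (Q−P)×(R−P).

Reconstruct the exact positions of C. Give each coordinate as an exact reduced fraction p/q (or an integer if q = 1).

1. C_x = -9  [2·signedArea(CAE) = 45/2 ∩ 2·signedArea(CBA) = -45]
2. C_y = 9/2  [2·signedArea(CAE) = 45/2 ∩ 2·signedArea(CBA) = -45]
   → C = (-9, 9/2)

C = (-9, 9/2)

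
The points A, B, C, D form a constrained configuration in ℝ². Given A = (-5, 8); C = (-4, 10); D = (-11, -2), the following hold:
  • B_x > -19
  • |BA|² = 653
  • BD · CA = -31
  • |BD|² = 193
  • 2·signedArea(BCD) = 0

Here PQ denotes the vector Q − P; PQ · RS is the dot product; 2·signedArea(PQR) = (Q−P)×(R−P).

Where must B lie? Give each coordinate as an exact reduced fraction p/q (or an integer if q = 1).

1. B_x = -18  [2·signedArea(BCD) = 0 ∩ BD · CA = -31]
2. B_y = -14  [2·signedArea(BCD) = 0 ∩ BD · CA = -31]
   → B = (-18, -14)

B = (-18, -14)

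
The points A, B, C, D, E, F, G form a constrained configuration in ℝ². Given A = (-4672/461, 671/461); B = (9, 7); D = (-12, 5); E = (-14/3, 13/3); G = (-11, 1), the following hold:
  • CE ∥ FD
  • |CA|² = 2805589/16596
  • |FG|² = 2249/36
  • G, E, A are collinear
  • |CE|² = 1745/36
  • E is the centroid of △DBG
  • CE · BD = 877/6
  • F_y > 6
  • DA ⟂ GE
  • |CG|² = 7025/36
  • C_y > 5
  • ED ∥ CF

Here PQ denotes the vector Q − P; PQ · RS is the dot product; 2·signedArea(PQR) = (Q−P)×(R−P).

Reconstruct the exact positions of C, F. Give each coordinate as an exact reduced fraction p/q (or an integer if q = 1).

C = (13/6, 17/3)
F = (-31/6, 19/3)

1. C_x = 13/6  [line 21·x + 2·y + -341/6 = 0 ∩ |CG|² = 7025/36]
2. C_y = 17/3  [line 21·x + 2·y + -341/6 = 0 ∩ |CG|² = 7025/36]
   → C = (13/6, 17/3)
3. F_x = -31/6  [CE ∥ FD ∩ ED ∥ CF]
4. F_y = 19/3  [CE ∥ FD ∩ ED ∥ CF]
   → F = (-31/6, 19/3)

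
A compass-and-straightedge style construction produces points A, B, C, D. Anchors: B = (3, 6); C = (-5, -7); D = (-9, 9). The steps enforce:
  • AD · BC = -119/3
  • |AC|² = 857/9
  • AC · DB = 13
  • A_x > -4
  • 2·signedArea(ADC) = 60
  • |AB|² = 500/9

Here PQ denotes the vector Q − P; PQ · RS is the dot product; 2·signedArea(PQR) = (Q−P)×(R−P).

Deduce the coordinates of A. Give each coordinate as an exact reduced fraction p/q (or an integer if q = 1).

A = (-11/3, 8/3)

1. A_x = -11/3  [AD · BC = -119/3 ∩ 2·signedArea(ADC) = 60]
2. A_y = 8/3  [AD · BC = -119/3 ∩ 2·signedArea(ADC) = 60]
   → A = (-11/3, 8/3)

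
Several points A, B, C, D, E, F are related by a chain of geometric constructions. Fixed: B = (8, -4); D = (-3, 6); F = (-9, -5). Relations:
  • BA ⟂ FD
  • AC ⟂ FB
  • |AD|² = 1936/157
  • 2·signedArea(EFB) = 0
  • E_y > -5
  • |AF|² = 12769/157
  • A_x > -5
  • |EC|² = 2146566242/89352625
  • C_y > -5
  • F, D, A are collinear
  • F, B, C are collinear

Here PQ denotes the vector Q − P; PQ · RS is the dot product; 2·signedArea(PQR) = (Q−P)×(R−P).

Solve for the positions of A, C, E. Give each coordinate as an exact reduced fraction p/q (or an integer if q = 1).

A = (-735/157, 458/157)
C = (-192697/45530, -214881/45530)
E = (150389/227650, -1008883/227650)

1. A_x = -735/157  [F, D, A are collinear ∩ BA ⟂ FD]
2. A_y = 458/157  [F, D, A are collinear ∩ BA ⟂ FD]
   → A = (-735/157, 458/157)
3. C_x = -192697/45530  [F, B, C are collinear ∩ AC ⟂ FB]
4. C_y = -214881/45530  [F, B, C are collinear ∩ AC ⟂ FB]
   → C = (-192697/45530, -214881/45530)
5. E_x = 150389/227650  [line -1·x + 17·y + 76 = 0 ∩ |EC|² = 2146566242/89352625]
6. E_y = -1008883/227650  [line -1·x + 17·y + 76 = 0 ∩ |EC|² = 2146566242/89352625]
   → E = (150389/227650, -1008883/227650)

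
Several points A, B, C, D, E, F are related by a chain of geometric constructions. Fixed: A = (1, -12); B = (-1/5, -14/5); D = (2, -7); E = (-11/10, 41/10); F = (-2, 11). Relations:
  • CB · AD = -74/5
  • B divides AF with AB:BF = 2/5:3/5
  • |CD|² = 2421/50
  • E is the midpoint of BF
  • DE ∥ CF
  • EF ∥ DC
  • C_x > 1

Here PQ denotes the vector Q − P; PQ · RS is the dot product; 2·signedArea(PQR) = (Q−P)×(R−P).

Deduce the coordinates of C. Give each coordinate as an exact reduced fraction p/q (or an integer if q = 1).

1. C_x = 11/10  [DE ∥ CF ∩ EF ∥ DC]
2. C_y = -1/10  [DE ∥ CF ∩ EF ∥ DC]
   → C = (11/10, -1/10)

C = (11/10, -1/10)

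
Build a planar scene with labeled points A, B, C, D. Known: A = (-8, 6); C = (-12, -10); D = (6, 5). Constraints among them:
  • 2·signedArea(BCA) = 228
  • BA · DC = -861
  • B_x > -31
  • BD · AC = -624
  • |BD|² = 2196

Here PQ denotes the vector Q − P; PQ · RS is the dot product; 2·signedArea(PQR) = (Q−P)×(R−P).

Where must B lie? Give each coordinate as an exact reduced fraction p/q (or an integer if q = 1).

1. B_x = -30  [2·signedArea(BCA) = 228 ∩ BA · DC = -861]
2. B_y = -25  [2·signedArea(BCA) = 228 ∩ BA · DC = -861]
   → B = (-30, -25)

B = (-30, -25)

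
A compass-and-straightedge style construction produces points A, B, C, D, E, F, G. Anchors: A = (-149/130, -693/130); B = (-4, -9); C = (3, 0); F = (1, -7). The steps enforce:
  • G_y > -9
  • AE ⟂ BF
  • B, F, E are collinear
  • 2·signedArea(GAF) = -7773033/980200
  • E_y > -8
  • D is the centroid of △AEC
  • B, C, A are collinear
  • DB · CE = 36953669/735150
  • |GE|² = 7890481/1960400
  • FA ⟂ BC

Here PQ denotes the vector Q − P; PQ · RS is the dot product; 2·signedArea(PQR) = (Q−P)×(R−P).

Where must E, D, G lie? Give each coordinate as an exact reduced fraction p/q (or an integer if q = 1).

1. E_x = -207/754  [B, F, E are collinear ∩ AE ⟂ BF]
2. E_y = -14156/1885  [B, F, E are collinear ∩ AE ⟂ BF]
   → E = (-207/754, -14156/1885)
3. D_x = 229/435  [D is the centroid of △AEC]
4. D_y = -48409/11310  [D is the centroid of △AEC]
   → D = (229/435, -48409/11310)
5. G_x = -3223/1508  [line 217/130·x + 279/130·y + 20862473/980200 = 0 ∩ |GE|² = 7890481/1960400]
6. G_y = -31121/3770  [line 217/130·x + 279/130·y + 20862473/980200 = 0 ∩ |GE|² = 7890481/1960400]
   → G = (-3223/1508, -31121/3770)

D = (229/435, -48409/11310)
E = (-207/754, -14156/1885)
G = (-3223/1508, -31121/3770)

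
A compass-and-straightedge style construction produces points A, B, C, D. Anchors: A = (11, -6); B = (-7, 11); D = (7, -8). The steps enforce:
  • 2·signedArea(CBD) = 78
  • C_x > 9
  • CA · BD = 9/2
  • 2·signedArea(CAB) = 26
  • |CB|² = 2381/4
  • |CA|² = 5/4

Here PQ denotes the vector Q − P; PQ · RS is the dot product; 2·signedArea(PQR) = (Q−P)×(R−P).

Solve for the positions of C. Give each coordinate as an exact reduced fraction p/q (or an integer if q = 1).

C = (10, -13/2)

1. C_x = 10  [CA · BD = 9/2 ∩ 2·signedArea(CBD) = 78]
2. C_y = -13/2  [CA · BD = 9/2 ∩ 2·signedArea(CBD) = 78]
   → C = (10, -13/2)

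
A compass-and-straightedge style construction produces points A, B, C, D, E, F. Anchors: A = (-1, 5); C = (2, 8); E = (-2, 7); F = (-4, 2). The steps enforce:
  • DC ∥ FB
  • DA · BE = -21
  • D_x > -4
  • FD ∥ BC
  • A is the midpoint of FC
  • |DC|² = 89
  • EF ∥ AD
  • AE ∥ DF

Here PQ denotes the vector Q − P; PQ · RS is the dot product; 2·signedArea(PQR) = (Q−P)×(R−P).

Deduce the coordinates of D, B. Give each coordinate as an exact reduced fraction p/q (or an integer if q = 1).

B = (1, 10)
D = (-3, 0)

1. D_x = -3  [AE ∥ DF ∩ EF ∥ AD]
2. D_y = 0  [AE ∥ DF ∩ EF ∥ AD]
   → D = (-3, 0)
3. B_x = 1  [FD ∥ BC ∩ DC ∥ FB]
4. B_y = 10  [FD ∥ BC ∩ DC ∥ FB]
   → B = (1, 10)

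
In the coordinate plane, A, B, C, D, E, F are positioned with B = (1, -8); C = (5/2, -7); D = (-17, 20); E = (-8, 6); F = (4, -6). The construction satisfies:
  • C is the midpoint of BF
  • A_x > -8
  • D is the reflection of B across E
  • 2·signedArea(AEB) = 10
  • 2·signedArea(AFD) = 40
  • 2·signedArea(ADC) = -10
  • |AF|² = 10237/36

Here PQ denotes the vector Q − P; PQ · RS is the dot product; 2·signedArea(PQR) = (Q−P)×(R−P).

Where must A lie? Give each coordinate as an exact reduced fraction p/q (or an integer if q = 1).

1. A_x = -15/2  [2·signedArea(AFD) = 40 ∩ 2·signedArea(AEB) = 10]
2. A_y = 19/3  [2·signedArea(AFD) = 40 ∩ 2·signedArea(AEB) = 10]
   → A = (-15/2, 19/3)

A = (-15/2, 19/3)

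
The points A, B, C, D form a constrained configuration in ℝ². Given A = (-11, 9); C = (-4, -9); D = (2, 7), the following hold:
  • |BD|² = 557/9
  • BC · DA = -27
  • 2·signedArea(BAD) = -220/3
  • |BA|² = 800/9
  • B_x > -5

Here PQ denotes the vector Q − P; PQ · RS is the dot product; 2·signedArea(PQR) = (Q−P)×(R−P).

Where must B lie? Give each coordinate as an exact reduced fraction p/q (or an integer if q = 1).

B = (-13/3, 7/3)

1. B_x = -13/3  [2·signedArea(BAD) = -220/3 ∩ BC · DA = -27]
2. B_y = 7/3  [2·signedArea(BAD) = -220/3 ∩ BC · DA = -27]
   → B = (-13/3, 7/3)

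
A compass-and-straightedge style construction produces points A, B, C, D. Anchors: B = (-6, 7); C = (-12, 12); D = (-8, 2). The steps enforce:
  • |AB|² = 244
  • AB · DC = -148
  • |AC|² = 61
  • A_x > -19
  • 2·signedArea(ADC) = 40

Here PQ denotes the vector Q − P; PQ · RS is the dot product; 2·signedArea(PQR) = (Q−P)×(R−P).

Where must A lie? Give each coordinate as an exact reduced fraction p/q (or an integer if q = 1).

1. A_x = -18  [2·signedArea(ADC) = 40 ∩ AB · DC = -148]
2. A_y = 17  [2·signedArea(ADC) = 40 ∩ AB · DC = -148]
   → A = (-18, 17)

A = (-18, 17)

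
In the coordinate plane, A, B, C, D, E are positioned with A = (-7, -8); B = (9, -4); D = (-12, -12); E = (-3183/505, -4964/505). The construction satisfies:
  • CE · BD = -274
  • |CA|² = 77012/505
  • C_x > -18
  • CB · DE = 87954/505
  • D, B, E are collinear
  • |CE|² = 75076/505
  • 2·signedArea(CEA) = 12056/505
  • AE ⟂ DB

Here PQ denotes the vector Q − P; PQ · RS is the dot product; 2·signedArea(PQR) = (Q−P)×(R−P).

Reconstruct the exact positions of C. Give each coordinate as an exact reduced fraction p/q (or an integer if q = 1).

C = (-8937/505, -7156/505)

1. C_x = -8937/505  [line -924/505·x + -352/505·y + -4268/101 = 0 ∩ |CE|² = 75076/505]
2. C_y = -7156/505  [line -924/505·x + -352/505·y + -4268/101 = 0 ∩ |CE|² = 75076/505]
   → C = (-8937/505, -7156/505)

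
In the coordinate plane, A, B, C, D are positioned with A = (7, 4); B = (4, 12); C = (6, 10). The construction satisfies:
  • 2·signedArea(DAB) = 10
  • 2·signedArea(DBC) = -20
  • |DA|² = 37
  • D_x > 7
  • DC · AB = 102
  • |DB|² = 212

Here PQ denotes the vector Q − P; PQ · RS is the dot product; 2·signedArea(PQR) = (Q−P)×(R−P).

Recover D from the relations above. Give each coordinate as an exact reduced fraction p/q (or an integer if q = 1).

D = (8, -2)

1. D_x = 8  [2·signedArea(DAB) = 10 ∩ DC · AB = 102]
2. D_y = -2  [2·signedArea(DAB) = 10 ∩ DC · AB = 102]
   → D = (8, -2)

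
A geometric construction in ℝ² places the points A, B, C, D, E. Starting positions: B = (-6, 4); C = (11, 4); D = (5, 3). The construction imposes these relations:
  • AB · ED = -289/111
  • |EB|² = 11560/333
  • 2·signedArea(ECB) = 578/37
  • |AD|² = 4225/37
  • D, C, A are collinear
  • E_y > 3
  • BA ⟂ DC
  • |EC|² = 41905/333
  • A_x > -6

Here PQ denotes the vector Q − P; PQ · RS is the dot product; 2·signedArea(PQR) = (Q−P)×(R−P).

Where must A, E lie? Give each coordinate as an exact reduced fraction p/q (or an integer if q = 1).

A = (-205/37, 46/37)
E = (-20/111, 114/37)

1. A_x = -205/37  [D, C, A are collinear ∩ BA ⟂ DC]
2. A_y = 46/37  [D, C, A are collinear ∩ BA ⟂ DC]
   → A = (-205/37, 46/37)
3. E_x = -20/111  [2·signedArea(ECB) = 578/37 ∩ AB · ED = -289/111]
4. E_y = 114/37  [2·signedArea(ECB) = 578/37 ∩ AB · ED = -289/111]
   → E = (-20/111, 114/37)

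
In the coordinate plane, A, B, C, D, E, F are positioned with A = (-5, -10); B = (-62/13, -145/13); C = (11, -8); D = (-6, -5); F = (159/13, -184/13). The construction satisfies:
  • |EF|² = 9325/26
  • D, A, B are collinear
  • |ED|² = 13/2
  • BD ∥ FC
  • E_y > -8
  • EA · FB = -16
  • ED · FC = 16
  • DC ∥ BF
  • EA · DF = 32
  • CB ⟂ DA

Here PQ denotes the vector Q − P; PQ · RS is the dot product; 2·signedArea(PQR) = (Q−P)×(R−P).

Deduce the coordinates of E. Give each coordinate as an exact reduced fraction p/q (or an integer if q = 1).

1. E_x = -11/2  [EA · FB = -16 ∩ ED · FC = 16]
2. E_y = -15/2  [EA · FB = -16 ∩ ED · FC = 16]
   → E = (-11/2, -15/2)

E = (-11/2, -15/2)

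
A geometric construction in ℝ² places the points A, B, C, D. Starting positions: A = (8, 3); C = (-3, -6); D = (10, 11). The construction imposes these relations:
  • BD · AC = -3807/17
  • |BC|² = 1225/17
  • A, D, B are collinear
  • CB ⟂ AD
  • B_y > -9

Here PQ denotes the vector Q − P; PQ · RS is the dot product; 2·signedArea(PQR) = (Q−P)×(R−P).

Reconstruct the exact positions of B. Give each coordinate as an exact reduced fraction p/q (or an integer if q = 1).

B = (89/17, -137/17)

1. B_x = 89/17  [A, D, B are collinear ∩ CB ⟂ AD]
2. B_y = -137/17  [A, D, B are collinear ∩ CB ⟂ AD]
   → B = (89/17, -137/17)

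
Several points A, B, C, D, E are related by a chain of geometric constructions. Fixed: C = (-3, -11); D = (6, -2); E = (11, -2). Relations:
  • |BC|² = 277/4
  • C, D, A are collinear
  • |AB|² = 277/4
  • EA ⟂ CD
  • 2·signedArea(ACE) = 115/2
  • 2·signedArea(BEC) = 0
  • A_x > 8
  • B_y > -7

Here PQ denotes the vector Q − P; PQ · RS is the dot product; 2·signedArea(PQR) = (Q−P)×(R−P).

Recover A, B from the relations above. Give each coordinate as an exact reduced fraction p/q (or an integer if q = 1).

1. A_x = 17/2  [C, D, A are collinear ∩ EA ⟂ CD]
2. A_y = 1/2  [C, D, A are collinear ∩ EA ⟂ CD]
   → A = (17/2, 1/2)
3. B_x = 4  [line 9·x + -14·y + -127 = 0 ∩ |BC|² = 277/4]
4. B_y = -13/2  [line 9·x + -14·y + -127 = 0 ∩ |BC|² = 277/4]
   → B = (4, -13/2)

A = (17/2, 1/2)
B = (4, -13/2)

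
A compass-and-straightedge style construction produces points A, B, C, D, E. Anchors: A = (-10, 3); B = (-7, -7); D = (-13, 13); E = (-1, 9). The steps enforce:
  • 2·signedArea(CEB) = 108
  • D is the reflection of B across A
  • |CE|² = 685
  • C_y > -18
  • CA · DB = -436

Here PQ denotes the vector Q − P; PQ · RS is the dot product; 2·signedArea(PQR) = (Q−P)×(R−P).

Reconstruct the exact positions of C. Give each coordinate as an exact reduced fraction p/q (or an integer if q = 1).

1. C_x = -4  [2·signedArea(CEB) = 108 ∩ CA · DB = -436]
2. C_y = -17  [2·signedArea(CEB) = 108 ∩ CA · DB = -436]
   → C = (-4, -17)

C = (-4, -17)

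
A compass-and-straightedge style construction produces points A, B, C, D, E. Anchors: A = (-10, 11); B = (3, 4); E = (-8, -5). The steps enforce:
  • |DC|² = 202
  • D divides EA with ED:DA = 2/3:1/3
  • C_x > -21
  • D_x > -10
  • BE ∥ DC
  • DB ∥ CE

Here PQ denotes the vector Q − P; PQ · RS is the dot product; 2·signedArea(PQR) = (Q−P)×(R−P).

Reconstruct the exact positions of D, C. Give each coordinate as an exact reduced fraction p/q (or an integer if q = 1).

1. D_x = -28/3  [D divides EA with ED:DA = 2/3:1/3]
2. D_y = 17/3  [D divides EA with ED:DA = 2/3:1/3]
   → D = (-28/3, 17/3)
3. C_x = -61/3  [DB ∥ CE ∩ BE ∥ DC]
4. C_y = -10/3  [DB ∥ CE ∩ BE ∥ DC]
   → C = (-61/3, -10/3)

C = (-61/3, -10/3)
D = (-28/3, 17/3)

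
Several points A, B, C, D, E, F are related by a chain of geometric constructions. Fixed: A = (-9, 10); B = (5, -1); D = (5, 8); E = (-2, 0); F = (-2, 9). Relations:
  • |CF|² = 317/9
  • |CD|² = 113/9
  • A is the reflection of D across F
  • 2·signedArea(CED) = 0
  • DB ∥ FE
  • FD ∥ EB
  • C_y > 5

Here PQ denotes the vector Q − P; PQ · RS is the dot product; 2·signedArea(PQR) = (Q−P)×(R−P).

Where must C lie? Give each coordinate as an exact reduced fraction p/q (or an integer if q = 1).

C = (8/3, 16/3)

1. C_x = 8/3  [line -8·x + 7·y + -16 = 0 ∩ |CF|² = 317/9]
2. C_y = 16/3  [line -8·x + 7·y + -16 = 0 ∩ |CF|² = 317/9]
   → C = (8/3, 16/3)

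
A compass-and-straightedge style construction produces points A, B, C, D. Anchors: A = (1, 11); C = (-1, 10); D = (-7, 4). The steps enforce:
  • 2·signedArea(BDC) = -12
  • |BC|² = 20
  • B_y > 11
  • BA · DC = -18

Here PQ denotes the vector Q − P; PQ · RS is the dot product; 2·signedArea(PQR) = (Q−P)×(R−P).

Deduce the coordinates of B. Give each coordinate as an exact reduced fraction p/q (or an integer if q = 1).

1. B_x = 3  [2·signedArea(BDC) = -12 ∩ BA · DC = -18]
2. B_y = 12  [2·signedArea(BDC) = -12 ∩ BA · DC = -18]
   → B = (3, 12)

B = (3, 12)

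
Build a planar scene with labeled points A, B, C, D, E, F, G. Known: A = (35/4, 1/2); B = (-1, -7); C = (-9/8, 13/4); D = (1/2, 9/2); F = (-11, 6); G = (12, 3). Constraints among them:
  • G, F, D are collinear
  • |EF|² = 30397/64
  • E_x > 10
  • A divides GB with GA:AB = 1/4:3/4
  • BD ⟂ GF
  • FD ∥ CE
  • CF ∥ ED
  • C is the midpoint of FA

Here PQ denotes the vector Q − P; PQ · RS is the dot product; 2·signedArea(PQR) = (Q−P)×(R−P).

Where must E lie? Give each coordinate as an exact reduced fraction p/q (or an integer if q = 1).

E = (83/8, 7/4)

1. E_x = 83/8  [CF ∥ ED ∩ FD ∥ CE]
2. E_y = 7/4  [CF ∥ ED ∩ FD ∥ CE]
   → E = (83/8, 7/4)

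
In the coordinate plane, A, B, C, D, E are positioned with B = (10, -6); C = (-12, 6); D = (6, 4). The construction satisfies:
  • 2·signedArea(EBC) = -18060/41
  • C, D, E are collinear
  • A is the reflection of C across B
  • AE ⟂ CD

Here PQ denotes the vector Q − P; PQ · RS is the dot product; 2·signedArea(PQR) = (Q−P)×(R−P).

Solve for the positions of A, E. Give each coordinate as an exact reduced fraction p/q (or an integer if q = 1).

1. A_x = 32  [A is the reflection of C across B]
2. A_y = -18  [A is the reflection of C across B]
   → A = (32, -18)
3. E_x = 1398/41  [C, D, E are collinear ∩ AE ⟂ CD]
4. E_y = 36/41  [C, D, E are collinear ∩ AE ⟂ CD]
   → E = (1398/41, 36/41)

A = (32, -18)
E = (1398/41, 36/41)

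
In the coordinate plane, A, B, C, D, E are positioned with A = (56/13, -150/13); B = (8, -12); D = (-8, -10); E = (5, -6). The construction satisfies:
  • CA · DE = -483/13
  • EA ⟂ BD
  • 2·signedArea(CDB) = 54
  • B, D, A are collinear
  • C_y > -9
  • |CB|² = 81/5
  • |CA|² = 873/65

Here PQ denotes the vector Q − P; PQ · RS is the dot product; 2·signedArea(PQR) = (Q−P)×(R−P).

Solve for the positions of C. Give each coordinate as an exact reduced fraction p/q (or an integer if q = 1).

C = (31/5, -42/5)

1. C_x = 31/5  [2·signedArea(CDB) = 54 ∩ CA · DE = -483/13]
2. C_y = -42/5  [2·signedArea(CDB) = 54 ∩ CA · DE = -483/13]
   → C = (31/5, -42/5)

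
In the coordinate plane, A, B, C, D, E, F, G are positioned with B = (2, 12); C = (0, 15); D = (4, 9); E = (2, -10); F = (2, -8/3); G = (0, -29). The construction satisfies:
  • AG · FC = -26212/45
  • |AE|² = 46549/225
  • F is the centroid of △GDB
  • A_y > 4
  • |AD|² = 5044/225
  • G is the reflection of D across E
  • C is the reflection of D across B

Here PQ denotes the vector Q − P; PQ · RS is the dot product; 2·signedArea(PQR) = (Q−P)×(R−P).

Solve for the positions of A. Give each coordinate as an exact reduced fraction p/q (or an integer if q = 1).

A = (16/5, 13/3)

1. A_x = 16/5  [line 2·x + -53/3·y + 3157/45 = 0 ∩ |AE|² = 46549/225]
2. A_y = 13/3  [line 2·x + -53/3·y + 3157/45 = 0 ∩ |AE|² = 46549/225]
   → A = (16/5, 13/3)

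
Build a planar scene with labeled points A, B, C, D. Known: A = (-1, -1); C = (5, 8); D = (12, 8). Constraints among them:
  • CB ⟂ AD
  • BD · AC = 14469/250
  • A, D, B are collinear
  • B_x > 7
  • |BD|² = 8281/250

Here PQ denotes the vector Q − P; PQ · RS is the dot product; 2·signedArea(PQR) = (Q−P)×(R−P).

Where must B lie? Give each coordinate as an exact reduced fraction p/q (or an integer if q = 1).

B = (1817/250, 1181/250)

1. B_x = 1817/250  [A, D, B are collinear ∩ CB ⟂ AD]
2. B_y = 1181/250  [A, D, B are collinear ∩ CB ⟂ AD]
   → B = (1817/250, 1181/250)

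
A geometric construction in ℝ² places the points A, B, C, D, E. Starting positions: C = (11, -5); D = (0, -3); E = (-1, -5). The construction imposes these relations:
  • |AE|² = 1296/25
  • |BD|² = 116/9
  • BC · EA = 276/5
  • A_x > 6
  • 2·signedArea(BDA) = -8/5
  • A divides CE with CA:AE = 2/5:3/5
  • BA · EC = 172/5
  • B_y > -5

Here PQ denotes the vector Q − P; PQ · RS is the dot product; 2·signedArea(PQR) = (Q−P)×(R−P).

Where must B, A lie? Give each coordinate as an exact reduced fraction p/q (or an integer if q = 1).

A = (31/5, -5)
B = (10/3, -13/3)

1. A_x = 31/5  [A divides CE with CA:AE = 2/5:3/5]
2. A_y = -5  [A divides CE with CA:AE = 2/5:3/5]
   → A = (31/5, -5)
3. B_x = 10/3  [BA · EC = 172/5 ∩ 2·signedArea(BDA) = -8/5]
4. B_y = -13/3  [BA · EC = 172/5 ∩ 2·signedArea(BDA) = -8/5]
   → B = (10/3, -13/3)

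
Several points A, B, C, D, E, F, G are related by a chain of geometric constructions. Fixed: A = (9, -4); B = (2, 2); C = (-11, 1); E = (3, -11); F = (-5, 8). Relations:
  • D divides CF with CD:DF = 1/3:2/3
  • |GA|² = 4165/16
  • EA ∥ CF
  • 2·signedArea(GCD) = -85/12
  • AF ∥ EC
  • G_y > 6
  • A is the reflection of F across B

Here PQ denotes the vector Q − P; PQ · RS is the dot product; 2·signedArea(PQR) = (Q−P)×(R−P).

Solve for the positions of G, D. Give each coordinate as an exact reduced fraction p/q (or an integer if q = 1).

D = (-9, 10/3)
G = (-13/4, 13/2)

1. D_x = -9  [D divides CF with CD:DF = 1/3:2/3]
2. D_y = 10/3  [D divides CF with CD:DF = 1/3:2/3]
   → D = (-9, 10/3)
3. G_x = -13/4  [line -7/3·x + 2·y + -247/12 = 0 ∩ |GA|² = 4165/16]
4. G_y = 13/2  [line -7/3·x + 2·y + -247/12 = 0 ∩ |GA|² = 4165/16]
   → G = (-13/4, 13/2)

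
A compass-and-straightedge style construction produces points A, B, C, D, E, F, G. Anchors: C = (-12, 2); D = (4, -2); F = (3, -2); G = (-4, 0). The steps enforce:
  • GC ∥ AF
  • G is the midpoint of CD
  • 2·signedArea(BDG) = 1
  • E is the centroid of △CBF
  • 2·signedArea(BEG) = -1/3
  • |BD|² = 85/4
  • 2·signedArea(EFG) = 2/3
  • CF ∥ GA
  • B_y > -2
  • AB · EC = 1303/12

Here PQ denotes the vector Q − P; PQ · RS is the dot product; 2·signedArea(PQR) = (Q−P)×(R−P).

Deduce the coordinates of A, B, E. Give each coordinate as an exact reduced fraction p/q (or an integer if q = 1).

A = (11, -4)
B = (-1/2, -1)
E = (-19/6, -1/3)

1. A_x = 11  [GC ∥ AF ∩ CF ∥ GA]
2. A_y = -4  [GC ∥ AF ∩ CF ∥ GA]
   → A = (11, -4)
3. B_x = -1/2  [line -2·x + -8·y + -9 = 0 ∩ |BD|² = 85/4]
4. B_y = -1  [line -2·x + -8·y + -9 = 0 ∩ |BD|² = 85/4]
   → B = (-1/2, -1)
5. E_x = -19/6  [E is the centroid of △CBF]
6. E_y = -1/3  [E is the centroid of △CBF]
   → E = (-19/6, -1/3)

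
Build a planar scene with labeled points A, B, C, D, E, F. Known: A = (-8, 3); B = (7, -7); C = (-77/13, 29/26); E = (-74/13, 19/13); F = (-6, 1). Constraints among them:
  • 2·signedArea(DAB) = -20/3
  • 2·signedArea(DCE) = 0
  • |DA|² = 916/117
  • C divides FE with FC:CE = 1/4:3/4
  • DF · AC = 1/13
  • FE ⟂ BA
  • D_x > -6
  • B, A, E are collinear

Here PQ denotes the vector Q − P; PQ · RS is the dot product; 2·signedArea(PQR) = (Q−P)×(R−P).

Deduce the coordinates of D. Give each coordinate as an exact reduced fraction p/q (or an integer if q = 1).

1. D_x = -230/39  [2·signedArea(DCE) = 0 ∩ DF · AC = 1/13]
2. D_y = 15/13  [2·signedArea(DCE) = 0 ∩ DF · AC = 1/13]
   → D = (-230/39, 15/13)

D = (-230/39, 15/13)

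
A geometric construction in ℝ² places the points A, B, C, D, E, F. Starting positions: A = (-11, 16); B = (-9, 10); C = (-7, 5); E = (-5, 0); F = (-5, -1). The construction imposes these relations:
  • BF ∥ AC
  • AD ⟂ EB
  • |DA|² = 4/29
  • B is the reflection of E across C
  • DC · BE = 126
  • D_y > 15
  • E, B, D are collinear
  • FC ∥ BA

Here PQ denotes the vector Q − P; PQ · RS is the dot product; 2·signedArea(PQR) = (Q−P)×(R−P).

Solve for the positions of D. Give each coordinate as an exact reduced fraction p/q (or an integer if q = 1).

D = (-329/29, 460/29)

1. D_x = -329/29  [E, B, D are collinear ∩ AD ⟂ EB]
2. D_y = 460/29  [E, B, D are collinear ∩ AD ⟂ EB]
   → D = (-329/29, 460/29)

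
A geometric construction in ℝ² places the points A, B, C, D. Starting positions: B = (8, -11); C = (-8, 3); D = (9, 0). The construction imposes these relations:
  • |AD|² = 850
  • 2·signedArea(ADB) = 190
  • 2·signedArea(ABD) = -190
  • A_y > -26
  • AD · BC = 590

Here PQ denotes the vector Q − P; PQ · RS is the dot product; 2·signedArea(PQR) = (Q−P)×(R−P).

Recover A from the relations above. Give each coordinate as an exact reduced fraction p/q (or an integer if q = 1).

A = (24, -25)

1. A_x = 24  [2·signedArea(ADB) = 190 ∩ AD · BC = 590]
2. A_y = -25  [2·signedArea(ADB) = 190 ∩ AD · BC = 590]
   → A = (24, -25)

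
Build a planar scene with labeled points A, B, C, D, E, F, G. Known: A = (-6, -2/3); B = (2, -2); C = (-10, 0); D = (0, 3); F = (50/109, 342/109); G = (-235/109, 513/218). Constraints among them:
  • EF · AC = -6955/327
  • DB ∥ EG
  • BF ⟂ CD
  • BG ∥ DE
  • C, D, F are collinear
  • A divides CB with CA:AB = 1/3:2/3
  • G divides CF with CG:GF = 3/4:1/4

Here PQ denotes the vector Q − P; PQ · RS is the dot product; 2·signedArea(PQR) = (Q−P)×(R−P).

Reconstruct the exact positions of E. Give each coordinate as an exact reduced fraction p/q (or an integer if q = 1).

E = (-453/109, 1603/218)

1. E_x = -453/109  [DB ∥ EG ∩ BG ∥ DE]
2. E_y = 1603/218  [DB ∥ EG ∩ BG ∥ DE]
   → E = (-453/109, 1603/218)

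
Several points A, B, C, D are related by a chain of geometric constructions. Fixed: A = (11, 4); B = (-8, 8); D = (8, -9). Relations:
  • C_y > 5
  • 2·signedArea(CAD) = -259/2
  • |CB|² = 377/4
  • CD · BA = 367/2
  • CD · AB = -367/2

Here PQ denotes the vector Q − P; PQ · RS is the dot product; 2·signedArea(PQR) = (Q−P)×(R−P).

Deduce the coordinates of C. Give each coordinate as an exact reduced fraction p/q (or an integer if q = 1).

1. C_x = 3/2  [CD · BA = 367/2 ∩ 2·signedArea(CAD) = -259/2]
2. C_y = 6  [CD · BA = 367/2 ∩ 2·signedArea(CAD) = -259/2]
   → C = (3/2, 6)

C = (3/2, 6)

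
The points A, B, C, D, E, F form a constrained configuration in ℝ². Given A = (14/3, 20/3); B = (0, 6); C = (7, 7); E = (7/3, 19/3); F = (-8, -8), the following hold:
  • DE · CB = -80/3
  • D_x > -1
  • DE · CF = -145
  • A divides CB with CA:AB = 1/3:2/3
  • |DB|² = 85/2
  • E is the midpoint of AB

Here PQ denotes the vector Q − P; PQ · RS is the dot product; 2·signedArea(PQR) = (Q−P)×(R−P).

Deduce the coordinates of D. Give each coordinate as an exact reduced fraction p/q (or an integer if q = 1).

1. D_x = -1/2  [DE · CF = -145 ∩ DE · CB = -80/3]
2. D_y = -1/2  [DE · CF = -145 ∩ DE · CB = -80/3]
   → D = (-1/2, -1/2)

D = (-1/2, -1/2)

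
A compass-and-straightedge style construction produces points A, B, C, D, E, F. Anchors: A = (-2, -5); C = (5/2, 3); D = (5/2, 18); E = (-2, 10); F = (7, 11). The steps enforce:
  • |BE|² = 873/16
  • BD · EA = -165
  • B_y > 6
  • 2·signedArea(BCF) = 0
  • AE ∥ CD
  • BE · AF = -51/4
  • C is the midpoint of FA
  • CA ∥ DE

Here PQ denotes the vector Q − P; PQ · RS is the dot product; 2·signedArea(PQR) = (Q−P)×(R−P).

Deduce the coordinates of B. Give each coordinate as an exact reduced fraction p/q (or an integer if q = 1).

B = (19/4, 7)

1. B_x = 19/4  [2·signedArea(BCF) = 0 ∩ BD · EA = -165]
2. B_y = 7  [2·signedArea(BCF) = 0 ∩ BD · EA = -165]
   → B = (19/4, 7)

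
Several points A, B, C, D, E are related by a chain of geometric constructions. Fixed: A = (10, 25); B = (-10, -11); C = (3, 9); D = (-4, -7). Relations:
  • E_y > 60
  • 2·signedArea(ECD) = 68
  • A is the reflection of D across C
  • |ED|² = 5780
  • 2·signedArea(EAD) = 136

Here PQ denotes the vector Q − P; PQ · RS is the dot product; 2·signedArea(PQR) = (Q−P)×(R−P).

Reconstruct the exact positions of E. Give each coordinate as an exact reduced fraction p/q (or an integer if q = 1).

E = (30, 61)

1. E_x = 30  [line 32·x + -14·y + -106 = 0 ∩ |ED|² = 5780]
2. E_y = 61  [line 32·x + -14·y + -106 = 0 ∩ |ED|² = 5780]
   → E = (30, 61)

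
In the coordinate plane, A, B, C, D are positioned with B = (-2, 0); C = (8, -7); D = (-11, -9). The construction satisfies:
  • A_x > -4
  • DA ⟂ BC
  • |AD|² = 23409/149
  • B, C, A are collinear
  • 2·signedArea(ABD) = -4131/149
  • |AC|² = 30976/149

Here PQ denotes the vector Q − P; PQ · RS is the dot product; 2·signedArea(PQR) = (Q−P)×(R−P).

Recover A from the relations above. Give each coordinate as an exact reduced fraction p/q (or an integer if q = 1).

1. A_x = -568/149  [B, C, A are collinear ∩ DA ⟂ BC]
2. A_y = 189/149  [B, C, A are collinear ∩ DA ⟂ BC]
   → A = (-568/149, 189/149)

A = (-568/149, 189/149)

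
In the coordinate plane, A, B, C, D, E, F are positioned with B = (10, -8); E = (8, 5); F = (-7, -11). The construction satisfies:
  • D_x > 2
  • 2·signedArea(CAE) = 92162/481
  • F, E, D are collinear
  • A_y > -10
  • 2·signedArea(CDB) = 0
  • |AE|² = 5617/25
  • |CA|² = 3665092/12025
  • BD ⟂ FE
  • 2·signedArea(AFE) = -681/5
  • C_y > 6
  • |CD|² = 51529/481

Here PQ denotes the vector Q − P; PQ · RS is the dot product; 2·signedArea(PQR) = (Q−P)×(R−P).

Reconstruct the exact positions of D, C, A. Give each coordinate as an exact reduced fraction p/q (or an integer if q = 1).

1. D_x = 1178/481  [F, E, D are collinear ∩ BD ⟂ FE]
2. D_y = -443/481  [F, E, D are collinear ∩ BD ⟂ FE]
   → D = (1178/481, -443/481)
3. C_x = -2454/481  [line 3405/481·x + 3632/481·y + -4994/481 = 0 ∩ |CD|² = 51529/481]
4. C_y = 2962/481  [line 3405/481·x + 3632/481·y + -4994/481 = 0 ∩ |CD|² = 51529/481]
   → C = (-2454/481, 2962/481)
5. A_x = 16/5  [2·signedArea(AFE) = -681/5 ∩ 2·signedArea(CAE) = 92162/481]
6. A_y = -46/5  [2·signedArea(AFE) = -681/5 ∩ 2·signedArea(CAE) = 92162/481]
   → A = (16/5, -46/5)

A = (16/5, -46/5)
C = (-2454/481, 2962/481)
D = (1178/481, -443/481)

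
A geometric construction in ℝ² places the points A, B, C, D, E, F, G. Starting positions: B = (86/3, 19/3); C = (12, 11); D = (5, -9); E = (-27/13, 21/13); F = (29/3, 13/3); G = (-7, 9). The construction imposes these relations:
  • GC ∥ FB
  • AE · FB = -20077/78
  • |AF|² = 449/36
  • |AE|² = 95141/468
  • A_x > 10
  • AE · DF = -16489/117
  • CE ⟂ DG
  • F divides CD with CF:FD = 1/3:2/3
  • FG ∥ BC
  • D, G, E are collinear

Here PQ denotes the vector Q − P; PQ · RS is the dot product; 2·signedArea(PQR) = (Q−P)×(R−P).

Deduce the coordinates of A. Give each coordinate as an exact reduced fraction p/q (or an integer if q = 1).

1. A_x = 65/6  [AE · DF = -16489/117 ∩ AE · FB = -20077/78]
2. A_y = 23/3  [AE · DF = -16489/117 ∩ AE · FB = -20077/78]
   → A = (65/6, 23/3)

A = (65/6, 23/3)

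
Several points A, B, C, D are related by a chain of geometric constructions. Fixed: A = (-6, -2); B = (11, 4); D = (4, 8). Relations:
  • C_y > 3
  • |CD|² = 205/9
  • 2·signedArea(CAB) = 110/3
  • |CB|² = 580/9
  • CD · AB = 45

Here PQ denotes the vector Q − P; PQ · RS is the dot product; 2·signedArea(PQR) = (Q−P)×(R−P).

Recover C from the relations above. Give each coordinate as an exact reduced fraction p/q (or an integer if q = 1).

C = (3, 10/3)

1. C_x = 3  [2·signedArea(CAB) = 110/3 ∩ CD · AB = 45]
2. C_y = 10/3  [2·signedArea(CAB) = 110/3 ∩ CD · AB = 45]
   → C = (3, 10/3)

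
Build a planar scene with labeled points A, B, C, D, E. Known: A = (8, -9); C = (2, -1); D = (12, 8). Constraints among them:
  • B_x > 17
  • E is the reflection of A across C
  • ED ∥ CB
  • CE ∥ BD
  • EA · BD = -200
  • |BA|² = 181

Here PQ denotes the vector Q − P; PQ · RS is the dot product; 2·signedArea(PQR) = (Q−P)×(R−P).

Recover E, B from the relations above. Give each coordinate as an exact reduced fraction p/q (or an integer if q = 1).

1. E_x = -4  [E is the reflection of A across C]
2. E_y = 7  [E is the reflection of A across C]
   → E = (-4, 7)
3. B_x = 18  [CE ∥ BD ∩ ED ∥ CB]
4. B_y = 0  [CE ∥ BD ∩ ED ∥ CB]
   → B = (18, 0)

B = (18, 0)
E = (-4, 7)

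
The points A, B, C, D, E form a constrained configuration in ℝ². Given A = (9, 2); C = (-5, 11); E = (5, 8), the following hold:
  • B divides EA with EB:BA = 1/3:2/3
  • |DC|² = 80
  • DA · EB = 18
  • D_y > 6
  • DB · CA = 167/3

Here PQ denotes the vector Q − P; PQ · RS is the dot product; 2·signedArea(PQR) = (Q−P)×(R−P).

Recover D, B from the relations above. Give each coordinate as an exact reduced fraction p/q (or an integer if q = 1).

B = (19/3, 6)
D = (3, 7)

1. B_x = 19/3  [B divides EA with EB:BA = 1/3:2/3]
2. B_y = 6  [B divides EA with EB:BA = 1/3:2/3]
   → B = (19/3, 6)
3. D_x = 3  [DA · EB = 18 ∩ DB · CA = 167/3]
4. D_y = 7  [DA · EB = 18 ∩ DB · CA = 167/3]
   → D = (3, 7)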